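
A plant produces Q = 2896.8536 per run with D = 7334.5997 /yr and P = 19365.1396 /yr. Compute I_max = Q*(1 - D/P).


D/P = 0.3788
1 - D/P = 0.6212
I_max = 2896.8536 * 0.6212 = 1799.6624

1799.6624 units


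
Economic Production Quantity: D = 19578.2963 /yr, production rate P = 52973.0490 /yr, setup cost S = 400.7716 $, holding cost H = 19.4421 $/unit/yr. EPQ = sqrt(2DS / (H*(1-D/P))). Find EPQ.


1 - D/P = 1 - 0.3696 = 0.6304
H*(1-D/P) = 12.2565
2DS = 15692850.2669
EPQ = sqrt(1280369.7273) = 1131.5342

1131.5342 units


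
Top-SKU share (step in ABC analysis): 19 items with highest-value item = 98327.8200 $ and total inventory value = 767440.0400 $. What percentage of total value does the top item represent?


Top item = 98327.8200
Total = 767440.0400
Percentage = 98327.8200 / 767440.0400 * 100 = 12.8124

12.8124%


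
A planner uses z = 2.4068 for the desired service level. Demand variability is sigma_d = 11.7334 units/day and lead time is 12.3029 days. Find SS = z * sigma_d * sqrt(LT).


sqrt(LT) = sqrt(12.3029) = 3.5075
SS = 2.4068 * 11.7334 * 3.5075 = 99.0530

99.0530 units


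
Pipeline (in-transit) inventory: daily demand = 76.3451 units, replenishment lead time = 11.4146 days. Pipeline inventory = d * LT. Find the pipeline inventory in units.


Pipeline = 76.3451 * 11.4146 = 871.4488

871.4488 units


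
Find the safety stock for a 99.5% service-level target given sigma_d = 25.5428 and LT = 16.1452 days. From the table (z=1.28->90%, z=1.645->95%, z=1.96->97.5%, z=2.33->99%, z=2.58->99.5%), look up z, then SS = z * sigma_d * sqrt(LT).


From the table, SL = 99.5% corresponds to z = 2.58
sqrt(LT) = sqrt(16.1452) = 4.0181
SS = 2.58 * 25.5428 * 4.0181 = 264.7951

264.7951 units


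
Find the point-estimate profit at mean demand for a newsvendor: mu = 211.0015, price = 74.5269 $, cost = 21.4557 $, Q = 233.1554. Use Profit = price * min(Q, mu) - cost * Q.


Sales at mu = min(233.1554, 211.0015) = 211.0015
Revenue = 74.5269 * 211.0015 = 15725.2877
Total cost = 21.4557 * 233.1554 = 5002.5123
Profit = 15725.2877 - 5002.5123 = 10722.7754

10722.7754 $


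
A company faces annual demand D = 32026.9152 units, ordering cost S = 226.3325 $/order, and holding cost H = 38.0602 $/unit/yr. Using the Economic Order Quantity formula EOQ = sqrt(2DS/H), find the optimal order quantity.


2*D*S = 2 * 32026.9152 * 226.3325 = 14497463.5690
2*D*S/H = 380908.7595
EOQ = sqrt(380908.7595) = 617.1781

617.1781 units


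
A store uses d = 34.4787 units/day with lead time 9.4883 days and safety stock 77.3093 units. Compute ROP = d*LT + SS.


d*LT = 34.4787 * 9.4883 = 327.1442
ROP = 327.1442 + 77.3093 = 404.4535

404.4535 units


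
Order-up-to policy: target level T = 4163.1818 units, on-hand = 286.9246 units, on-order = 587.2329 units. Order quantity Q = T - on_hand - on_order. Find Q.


Inventory position = OH + OO = 286.9246 + 587.2329 = 874.1575
Q = 4163.1818 - 874.1575 = 3289.0243

3289.0243 units


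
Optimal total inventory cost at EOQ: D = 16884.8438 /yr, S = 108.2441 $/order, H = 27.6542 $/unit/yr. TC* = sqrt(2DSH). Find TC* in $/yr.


2*D*S*H = 101086317.6103
TC* = sqrt(101086317.6103) = 10054.1692

10054.1692 $/yr


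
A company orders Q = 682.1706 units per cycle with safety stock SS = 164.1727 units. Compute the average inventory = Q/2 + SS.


Q/2 = 341.0853
Avg = 341.0853 + 164.1727 = 505.2580

505.2580 units


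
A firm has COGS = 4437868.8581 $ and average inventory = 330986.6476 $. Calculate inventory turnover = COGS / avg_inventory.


Turnover = 4437868.8581 / 330986.6476 = 13.4080

13.4080


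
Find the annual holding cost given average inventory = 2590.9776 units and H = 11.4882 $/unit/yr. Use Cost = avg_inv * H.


Cost = 2590.9776 * 11.4882 = 29765.6689

29765.6689 $/yr


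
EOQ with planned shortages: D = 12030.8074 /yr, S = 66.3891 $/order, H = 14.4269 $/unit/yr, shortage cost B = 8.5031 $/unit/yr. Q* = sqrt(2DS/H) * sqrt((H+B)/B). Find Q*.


sqrt(2DS/H) = 332.7548
sqrt((H+B)/B) = 1.6422
Q* = 332.7548 * 1.6422 = 546.4339

546.4339 units


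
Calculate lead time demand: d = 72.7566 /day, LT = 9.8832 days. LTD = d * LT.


LTD = 72.7566 * 9.8832 = 719.0680

719.0680 units


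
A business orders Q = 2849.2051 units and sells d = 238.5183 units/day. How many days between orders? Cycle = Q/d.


Cycle = 2849.2051 / 238.5183 = 11.9454

11.9454 days


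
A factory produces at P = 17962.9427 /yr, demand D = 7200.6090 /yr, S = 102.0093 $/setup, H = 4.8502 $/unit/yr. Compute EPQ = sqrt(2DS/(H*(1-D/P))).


1 - D/P = 1 - 0.4009 = 0.5991
H*(1-D/P) = 2.9060
2DS = 1469058.1673
EPQ = sqrt(505534.0068) = 711.0091

711.0091 units


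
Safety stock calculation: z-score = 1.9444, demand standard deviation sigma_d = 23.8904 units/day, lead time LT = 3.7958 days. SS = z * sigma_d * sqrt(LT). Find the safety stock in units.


sqrt(LT) = sqrt(3.7958) = 1.9483
SS = 1.9444 * 23.8904 * 1.9483 = 90.5025

90.5025 units


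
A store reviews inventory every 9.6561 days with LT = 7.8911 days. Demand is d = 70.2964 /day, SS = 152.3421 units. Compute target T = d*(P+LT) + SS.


P + LT = 17.5472
d*(P+LT) = 70.2964 * 17.5472 = 1233.5050
T = 1233.5050 + 152.3421 = 1385.8471

1385.8471 units


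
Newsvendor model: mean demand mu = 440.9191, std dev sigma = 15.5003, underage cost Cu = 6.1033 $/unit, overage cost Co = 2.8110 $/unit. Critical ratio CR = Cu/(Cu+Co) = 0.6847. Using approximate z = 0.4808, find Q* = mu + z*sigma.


CR = Cu/(Cu+Co) = 6.1033/(6.1033+2.8110) = 0.6847
z = 0.4808
Q* = 440.9191 + 0.4808 * 15.5003 = 448.3716

448.3716 units


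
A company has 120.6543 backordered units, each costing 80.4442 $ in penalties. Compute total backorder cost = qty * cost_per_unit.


Total = 120.6543 * 80.4442 = 9705.9386

9705.9386 $


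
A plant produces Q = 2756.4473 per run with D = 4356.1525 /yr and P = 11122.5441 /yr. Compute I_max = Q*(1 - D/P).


D/P = 0.3917
1 - D/P = 0.6083
I_max = 2756.4473 * 0.6083 = 1676.8827

1676.8827 units


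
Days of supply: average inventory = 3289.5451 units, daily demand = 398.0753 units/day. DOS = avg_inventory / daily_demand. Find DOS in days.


DOS = 3289.5451 / 398.0753 = 8.2636

8.2636 days


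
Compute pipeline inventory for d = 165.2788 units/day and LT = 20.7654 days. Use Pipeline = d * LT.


Pipeline = 165.2788 * 20.7654 = 3432.0804

3432.0804 units


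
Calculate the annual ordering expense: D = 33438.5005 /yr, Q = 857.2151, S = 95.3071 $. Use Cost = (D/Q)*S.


Number of orders = D/Q = 39.0083
Cost = 39.0083 * 95.3071 = 3717.7676

3717.7676 $/yr


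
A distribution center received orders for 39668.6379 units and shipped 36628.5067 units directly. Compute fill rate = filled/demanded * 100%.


FR = 36628.5067 / 39668.6379 * 100 = 92.3362

92.3362%


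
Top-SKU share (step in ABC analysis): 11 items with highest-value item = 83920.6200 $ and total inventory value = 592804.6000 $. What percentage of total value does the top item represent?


Top item = 83920.6200
Total = 592804.6000
Percentage = 83920.6200 / 592804.6000 * 100 = 14.1565

14.1565%


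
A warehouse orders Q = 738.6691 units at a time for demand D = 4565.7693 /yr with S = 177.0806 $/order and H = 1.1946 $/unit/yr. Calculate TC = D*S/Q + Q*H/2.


Ordering cost = D*S/Q = 1094.5485
Holding cost = Q*H/2 = 441.2071
TC = 1094.5485 + 441.2071 = 1535.7556

1535.7556 $/yr


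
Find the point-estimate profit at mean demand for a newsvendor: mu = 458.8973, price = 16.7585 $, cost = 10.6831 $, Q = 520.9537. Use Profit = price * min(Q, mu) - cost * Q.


Sales at mu = min(520.9537, 458.8973) = 458.8973
Revenue = 16.7585 * 458.8973 = 7690.4304
Total cost = 10.6831 * 520.9537 = 5565.4005
Profit = 7690.4304 - 5565.4005 = 2125.0299

2125.0299 $


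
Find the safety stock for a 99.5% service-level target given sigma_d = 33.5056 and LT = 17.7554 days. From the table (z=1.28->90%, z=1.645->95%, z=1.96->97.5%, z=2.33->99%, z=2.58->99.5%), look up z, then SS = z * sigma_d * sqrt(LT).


From the table, SL = 99.5% corresponds to z = 2.58
sqrt(LT) = sqrt(17.7554) = 4.2137
SS = 2.58 * 33.5056 * 4.2137 = 364.2523

364.2523 units


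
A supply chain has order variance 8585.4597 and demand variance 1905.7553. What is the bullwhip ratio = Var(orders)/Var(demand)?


BW = 8585.4597 / 1905.7553 = 4.5050

4.5050


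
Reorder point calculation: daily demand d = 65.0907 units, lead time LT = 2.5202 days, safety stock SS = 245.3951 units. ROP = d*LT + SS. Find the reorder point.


d*LT = 65.0907 * 2.5202 = 164.0416
ROP = 164.0416 + 245.3951 = 409.4367

409.4367 units


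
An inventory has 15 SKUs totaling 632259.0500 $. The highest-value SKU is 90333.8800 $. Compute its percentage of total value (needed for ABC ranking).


Top item = 90333.8800
Total = 632259.0500
Percentage = 90333.8800 / 632259.0500 * 100 = 14.2875

14.2875%


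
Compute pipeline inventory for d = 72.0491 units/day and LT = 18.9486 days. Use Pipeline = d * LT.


Pipeline = 72.0491 * 18.9486 = 1365.2296

1365.2296 units


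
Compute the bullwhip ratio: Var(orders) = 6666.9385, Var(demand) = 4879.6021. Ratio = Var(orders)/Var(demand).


BW = 6666.9385 / 4879.6021 = 1.3663

1.3663


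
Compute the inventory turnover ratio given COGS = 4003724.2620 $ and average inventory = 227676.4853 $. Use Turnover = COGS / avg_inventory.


Turnover = 4003724.2620 / 227676.4853 = 17.5851

17.5851


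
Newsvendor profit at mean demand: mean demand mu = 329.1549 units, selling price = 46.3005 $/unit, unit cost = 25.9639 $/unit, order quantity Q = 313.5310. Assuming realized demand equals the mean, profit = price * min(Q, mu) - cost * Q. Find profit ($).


Sales at mu = min(313.5310, 329.1549) = 313.5310
Revenue = 46.3005 * 313.5310 = 14516.6421
Total cost = 25.9639 * 313.5310 = 8140.4875
Profit = 14516.6421 - 8140.4875 = 6376.1545

6376.1545 $


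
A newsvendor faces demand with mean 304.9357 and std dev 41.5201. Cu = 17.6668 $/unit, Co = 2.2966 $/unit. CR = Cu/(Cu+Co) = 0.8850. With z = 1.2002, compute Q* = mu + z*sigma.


CR = Cu/(Cu+Co) = 17.6668/(17.6668+2.2966) = 0.8850
z = 1.2002
Q* = 304.9357 + 1.2002 * 41.5201 = 354.7681

354.7681 units


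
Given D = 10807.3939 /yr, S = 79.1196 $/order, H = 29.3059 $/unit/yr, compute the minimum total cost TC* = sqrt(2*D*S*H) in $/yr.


2*D*S*H = 50117583.4941
TC* = sqrt(50117583.4941) = 7079.3773

7079.3773 $/yr


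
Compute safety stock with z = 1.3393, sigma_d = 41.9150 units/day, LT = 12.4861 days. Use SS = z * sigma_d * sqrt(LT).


sqrt(LT) = sqrt(12.4861) = 3.5336
SS = 1.3393 * 41.9150 * 3.5336 = 198.3630

198.3630 units


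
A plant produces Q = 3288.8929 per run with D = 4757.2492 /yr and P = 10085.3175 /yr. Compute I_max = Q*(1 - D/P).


D/P = 0.4717
1 - D/P = 0.5283
I_max = 3288.8929 * 0.5283 = 1737.5205

1737.5205 units


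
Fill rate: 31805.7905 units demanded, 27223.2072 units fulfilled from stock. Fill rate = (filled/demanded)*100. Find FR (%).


FR = 27223.2072 / 31805.7905 * 100 = 85.5920

85.5920%


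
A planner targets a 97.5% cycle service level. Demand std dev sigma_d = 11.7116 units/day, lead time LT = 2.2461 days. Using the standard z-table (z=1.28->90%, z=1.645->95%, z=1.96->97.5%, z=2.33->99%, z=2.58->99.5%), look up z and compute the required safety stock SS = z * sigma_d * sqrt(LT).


From the table, SL = 97.5% corresponds to z = 1.96
sqrt(LT) = sqrt(2.2461) = 1.4987
SS = 1.96 * 11.7116 * 1.4987 = 34.4022

34.4022 units


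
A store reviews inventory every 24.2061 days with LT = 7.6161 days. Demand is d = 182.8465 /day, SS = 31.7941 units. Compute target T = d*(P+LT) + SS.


P + LT = 31.8222
d*(P+LT) = 182.8465 * 31.8222 = 5818.5779
T = 5818.5779 + 31.7941 = 5850.3720

5850.3720 units


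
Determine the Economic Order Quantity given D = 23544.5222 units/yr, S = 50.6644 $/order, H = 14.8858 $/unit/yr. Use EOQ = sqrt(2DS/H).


2*D*S = 2 * 23544.5222 * 50.6644 = 2385738.1811
2*D*S/H = 160269.3964
EOQ = sqrt(160269.3964) = 400.3366

400.3366 units


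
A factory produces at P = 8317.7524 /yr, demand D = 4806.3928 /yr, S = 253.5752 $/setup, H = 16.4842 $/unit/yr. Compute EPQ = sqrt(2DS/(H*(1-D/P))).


1 - D/P = 1 - 0.5778 = 0.4222
H*(1-D/P) = 6.9588
2DS = 2437564.0311
EPQ = sqrt(350282.8204) = 591.8470

591.8470 units


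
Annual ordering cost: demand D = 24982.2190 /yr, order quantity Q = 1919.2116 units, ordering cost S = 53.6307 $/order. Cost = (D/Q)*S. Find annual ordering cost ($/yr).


Number of orders = D/Q = 13.0169
Cost = 13.0169 * 53.6307 = 698.1064

698.1064 $/yr


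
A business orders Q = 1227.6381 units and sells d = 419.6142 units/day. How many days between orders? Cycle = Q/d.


Cycle = 1227.6381 / 419.6142 = 2.9256

2.9256 days


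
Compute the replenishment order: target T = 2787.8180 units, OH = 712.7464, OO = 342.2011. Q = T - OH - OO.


Inventory position = OH + OO = 712.7464 + 342.2011 = 1054.9475
Q = 2787.8180 - 1054.9475 = 1732.8705

1732.8705 units


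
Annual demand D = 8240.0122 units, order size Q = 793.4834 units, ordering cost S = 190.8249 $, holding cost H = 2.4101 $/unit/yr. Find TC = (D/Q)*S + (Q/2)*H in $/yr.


Ordering cost = D*S/Q = 1981.6413
Holding cost = Q*H/2 = 956.1872
TC = 1981.6413 + 956.1872 = 2937.8285

2937.8285 $/yr


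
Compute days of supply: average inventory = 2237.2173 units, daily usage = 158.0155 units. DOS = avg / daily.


DOS = 2237.2173 / 158.0155 = 14.1582

14.1582 days


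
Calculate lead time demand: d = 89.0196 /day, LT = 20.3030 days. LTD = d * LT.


LTD = 89.0196 * 20.3030 = 1807.3649

1807.3649 units


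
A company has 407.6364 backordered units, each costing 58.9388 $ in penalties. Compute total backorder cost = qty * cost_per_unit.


Total = 407.6364 * 58.9388 = 24025.6003

24025.6003 $


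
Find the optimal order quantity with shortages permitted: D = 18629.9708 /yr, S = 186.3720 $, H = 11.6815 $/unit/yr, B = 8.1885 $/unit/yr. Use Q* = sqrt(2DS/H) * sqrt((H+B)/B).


sqrt(2DS/H) = 771.0137
sqrt((H+B)/B) = 1.5577
Q* = 771.0137 * 1.5577 = 1201.0439

1201.0439 units


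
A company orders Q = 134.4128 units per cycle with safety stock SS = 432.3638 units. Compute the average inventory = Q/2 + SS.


Q/2 = 67.2064
Avg = 67.2064 + 432.3638 = 499.5702

499.5702 units


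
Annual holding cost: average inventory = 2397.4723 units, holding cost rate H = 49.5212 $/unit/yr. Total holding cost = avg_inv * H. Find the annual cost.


Cost = 2397.4723 * 49.5212 = 118725.7053

118725.7053 $/yr


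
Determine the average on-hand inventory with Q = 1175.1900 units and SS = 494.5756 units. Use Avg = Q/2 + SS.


Q/2 = 587.5950
Avg = 587.5950 + 494.5756 = 1082.1706

1082.1706 units


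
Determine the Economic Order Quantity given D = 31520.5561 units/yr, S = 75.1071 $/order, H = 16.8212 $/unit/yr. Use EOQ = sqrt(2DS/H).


2*D*S = 2 * 31520.5561 * 75.1071 = 4734835.1181
2*D*S/H = 281480.2225
EOQ = sqrt(281480.2225) = 530.5471

530.5471 units


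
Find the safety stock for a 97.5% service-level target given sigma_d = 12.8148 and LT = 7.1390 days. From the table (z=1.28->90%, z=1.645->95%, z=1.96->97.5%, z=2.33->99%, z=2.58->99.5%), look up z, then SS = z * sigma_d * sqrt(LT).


From the table, SL = 97.5% corresponds to z = 1.96
sqrt(LT) = sqrt(7.1390) = 2.6719
SS = 1.96 * 12.8148 * 2.6719 = 67.1099

67.1099 units


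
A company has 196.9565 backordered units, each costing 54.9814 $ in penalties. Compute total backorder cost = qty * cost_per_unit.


Total = 196.9565 * 54.9814 = 10828.9441

10828.9441 $


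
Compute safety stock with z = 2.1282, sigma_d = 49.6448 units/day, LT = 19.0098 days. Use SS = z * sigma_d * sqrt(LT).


sqrt(LT) = sqrt(19.0098) = 4.3600
SS = 2.1282 * 49.6448 * 4.3600 = 460.6541

460.6541 units


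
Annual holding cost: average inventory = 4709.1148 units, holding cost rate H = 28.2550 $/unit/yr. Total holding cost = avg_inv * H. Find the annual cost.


Cost = 4709.1148 * 28.2550 = 133056.0387

133056.0387 $/yr


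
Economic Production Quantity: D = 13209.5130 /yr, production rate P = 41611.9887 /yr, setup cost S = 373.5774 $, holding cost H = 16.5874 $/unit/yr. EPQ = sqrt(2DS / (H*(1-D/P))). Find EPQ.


1 - D/P = 1 - 0.3174 = 0.6826
H*(1-D/P) = 11.3218
2DS = 9869551.0436
EPQ = sqrt(871728.7205) = 933.6641

933.6641 units


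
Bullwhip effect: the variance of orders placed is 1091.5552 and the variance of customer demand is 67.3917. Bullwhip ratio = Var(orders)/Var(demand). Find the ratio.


BW = 1091.5552 / 67.3917 = 16.1972

16.1972


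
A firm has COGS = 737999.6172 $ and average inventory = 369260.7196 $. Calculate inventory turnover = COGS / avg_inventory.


Turnover = 737999.6172 / 369260.7196 = 1.9986

1.9986


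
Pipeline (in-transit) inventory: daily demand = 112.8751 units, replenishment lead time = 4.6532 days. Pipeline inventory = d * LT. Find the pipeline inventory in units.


Pipeline = 112.8751 * 4.6532 = 525.2304

525.2304 units


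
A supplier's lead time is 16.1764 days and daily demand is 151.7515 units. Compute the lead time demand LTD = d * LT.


LTD = 151.7515 * 16.1764 = 2454.7930

2454.7930 units


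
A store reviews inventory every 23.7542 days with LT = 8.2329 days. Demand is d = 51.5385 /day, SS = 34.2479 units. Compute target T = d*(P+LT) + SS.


P + LT = 31.9871
d*(P+LT) = 51.5385 * 31.9871 = 1648.5672
T = 1648.5672 + 34.2479 = 1682.8151

1682.8151 units


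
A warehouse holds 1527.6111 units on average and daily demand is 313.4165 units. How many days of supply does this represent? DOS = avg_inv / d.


DOS = 1527.6111 / 313.4165 = 4.8741

4.8741 days


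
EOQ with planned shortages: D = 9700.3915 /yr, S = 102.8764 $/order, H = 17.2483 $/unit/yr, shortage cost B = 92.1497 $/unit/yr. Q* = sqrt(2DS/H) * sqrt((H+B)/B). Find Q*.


sqrt(2DS/H) = 340.1687
sqrt((H+B)/B) = 1.0896
Q* = 340.1687 * 1.0896 = 370.6398

370.6398 units


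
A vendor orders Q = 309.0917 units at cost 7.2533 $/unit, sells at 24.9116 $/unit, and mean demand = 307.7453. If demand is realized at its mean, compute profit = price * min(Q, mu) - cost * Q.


Sales at mu = min(309.0917, 307.7453) = 307.7453
Revenue = 24.9116 * 307.7453 = 7666.4278
Total cost = 7.2533 * 309.0917 = 2241.9348
Profit = 7666.4278 - 2241.9348 = 5424.4930

5424.4930 $


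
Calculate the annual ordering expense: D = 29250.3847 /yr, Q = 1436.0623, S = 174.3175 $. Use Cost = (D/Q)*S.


Number of orders = D/Q = 20.3685
Cost = 20.3685 * 174.3175 = 3550.5799

3550.5799 $/yr


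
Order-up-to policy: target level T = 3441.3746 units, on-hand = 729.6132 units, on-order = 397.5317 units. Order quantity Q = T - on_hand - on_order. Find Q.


Inventory position = OH + OO = 729.6132 + 397.5317 = 1127.1449
Q = 3441.3746 - 1127.1449 = 2314.2297

2314.2297 units


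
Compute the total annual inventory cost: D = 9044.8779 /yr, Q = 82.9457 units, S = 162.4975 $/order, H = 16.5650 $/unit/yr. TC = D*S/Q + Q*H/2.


Ordering cost = D*S/Q = 17719.6654
Holding cost = Q*H/2 = 686.9978
TC = 17719.6654 + 686.9978 = 18406.6631

18406.6631 $/yr


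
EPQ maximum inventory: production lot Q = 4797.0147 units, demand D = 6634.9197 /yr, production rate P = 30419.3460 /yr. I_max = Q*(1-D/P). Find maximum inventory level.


D/P = 0.2181
1 - D/P = 0.7819
I_max = 4797.0147 * 0.7819 = 3750.7132

3750.7132 units


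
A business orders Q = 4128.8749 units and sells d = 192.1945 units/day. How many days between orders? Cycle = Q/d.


Cycle = 4128.8749 / 192.1945 = 21.4828

21.4828 days


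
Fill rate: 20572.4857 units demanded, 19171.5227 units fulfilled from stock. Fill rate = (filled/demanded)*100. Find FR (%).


FR = 19171.5227 / 20572.4857 * 100 = 93.1901

93.1901%


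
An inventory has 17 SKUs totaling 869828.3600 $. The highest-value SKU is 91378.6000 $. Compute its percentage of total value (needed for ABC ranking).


Top item = 91378.6000
Total = 869828.3600
Percentage = 91378.6000 / 869828.3600 * 100 = 10.5054

10.5054%


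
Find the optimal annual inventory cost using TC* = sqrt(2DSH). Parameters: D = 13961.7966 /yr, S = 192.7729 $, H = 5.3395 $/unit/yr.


2*D*S*H = 28742058.8354
TC* = sqrt(28742058.8354) = 5361.1621

5361.1621 $/yr


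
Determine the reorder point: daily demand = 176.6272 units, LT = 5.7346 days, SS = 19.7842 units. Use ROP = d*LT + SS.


d*LT = 176.6272 * 5.7346 = 1012.8863
ROP = 1012.8863 + 19.7842 = 1032.6705

1032.6705 units


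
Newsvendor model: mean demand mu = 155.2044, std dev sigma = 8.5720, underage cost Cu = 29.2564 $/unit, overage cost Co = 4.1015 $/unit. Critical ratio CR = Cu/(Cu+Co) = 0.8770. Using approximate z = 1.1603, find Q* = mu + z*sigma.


CR = Cu/(Cu+Co) = 29.2564/(29.2564+4.1015) = 0.8770
z = 1.1603
Q* = 155.2044 + 1.1603 * 8.5720 = 165.1505

165.1505 units


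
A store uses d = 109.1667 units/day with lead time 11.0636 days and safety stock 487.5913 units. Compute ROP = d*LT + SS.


d*LT = 109.1667 * 11.0636 = 1207.7767
ROP = 1207.7767 + 487.5913 = 1695.3680

1695.3680 units


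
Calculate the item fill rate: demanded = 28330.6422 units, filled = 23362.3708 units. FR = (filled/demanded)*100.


FR = 23362.3708 / 28330.6422 * 100 = 82.4633

82.4633%


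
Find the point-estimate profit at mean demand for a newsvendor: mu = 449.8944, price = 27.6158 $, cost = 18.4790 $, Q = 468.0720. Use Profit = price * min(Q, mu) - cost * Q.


Sales at mu = min(468.0720, 449.8944) = 449.8944
Revenue = 27.6158 * 449.8944 = 12424.1938
Total cost = 18.4790 * 468.0720 = 8649.5025
Profit = 12424.1938 - 8649.5025 = 3774.6913

3774.6913 $


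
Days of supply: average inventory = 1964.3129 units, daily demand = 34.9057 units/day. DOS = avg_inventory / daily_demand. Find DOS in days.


DOS = 1964.3129 / 34.9057 = 56.2748

56.2748 days


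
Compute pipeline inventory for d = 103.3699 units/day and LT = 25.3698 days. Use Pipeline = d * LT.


Pipeline = 103.3699 * 25.3698 = 2622.4737

2622.4737 units


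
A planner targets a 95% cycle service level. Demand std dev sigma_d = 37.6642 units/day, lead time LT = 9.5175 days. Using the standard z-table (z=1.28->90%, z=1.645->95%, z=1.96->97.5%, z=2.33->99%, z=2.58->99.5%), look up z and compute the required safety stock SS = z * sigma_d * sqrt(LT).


From the table, SL = 95% corresponds to z = 1.645
sqrt(LT) = sqrt(9.5175) = 3.0850
SS = 1.645 * 37.6642 * 3.0850 = 191.1420

191.1420 units


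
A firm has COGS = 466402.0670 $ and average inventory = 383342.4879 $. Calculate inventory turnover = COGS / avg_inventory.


Turnover = 466402.0670 / 383342.4879 = 1.2167

1.2167


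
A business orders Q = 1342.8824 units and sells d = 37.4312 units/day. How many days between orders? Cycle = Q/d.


Cycle = 1342.8824 / 37.4312 = 35.8760

35.8760 days


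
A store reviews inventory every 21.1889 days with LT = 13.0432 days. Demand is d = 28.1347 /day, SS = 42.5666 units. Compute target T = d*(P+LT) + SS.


P + LT = 34.2321
d*(P+LT) = 28.1347 * 34.2321 = 963.1099
T = 963.1099 + 42.5666 = 1005.6765

1005.6765 units


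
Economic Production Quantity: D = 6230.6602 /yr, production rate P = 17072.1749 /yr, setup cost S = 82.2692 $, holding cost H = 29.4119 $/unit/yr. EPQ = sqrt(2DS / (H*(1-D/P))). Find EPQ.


1 - D/P = 1 - 0.3650 = 0.6350
H*(1-D/P) = 18.6777
2DS = 1025182.8603
EPQ = sqrt(54887.9669) = 234.2818

234.2818 units


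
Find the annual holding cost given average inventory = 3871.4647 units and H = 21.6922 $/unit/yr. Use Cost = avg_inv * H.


Cost = 3871.4647 * 21.6922 = 83980.5866

83980.5866 $/yr


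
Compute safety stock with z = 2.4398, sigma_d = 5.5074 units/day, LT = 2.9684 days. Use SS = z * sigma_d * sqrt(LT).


sqrt(LT) = sqrt(2.9684) = 1.7229
SS = 2.4398 * 5.5074 * 1.7229 = 23.1506

23.1506 units


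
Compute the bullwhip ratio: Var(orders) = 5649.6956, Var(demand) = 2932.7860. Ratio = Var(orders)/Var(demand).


BW = 5649.6956 / 2932.7860 = 1.9264

1.9264


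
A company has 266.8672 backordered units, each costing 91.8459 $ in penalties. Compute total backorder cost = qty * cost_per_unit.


Total = 266.8672 * 91.8459 = 24510.6582

24510.6582 $


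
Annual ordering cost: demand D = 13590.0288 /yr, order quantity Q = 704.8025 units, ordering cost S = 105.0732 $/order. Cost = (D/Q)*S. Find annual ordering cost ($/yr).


Number of orders = D/Q = 19.2820
Cost = 19.2820 * 105.0732 = 2026.0255

2026.0255 $/yr


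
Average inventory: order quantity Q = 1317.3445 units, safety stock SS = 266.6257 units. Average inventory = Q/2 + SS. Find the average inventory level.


Q/2 = 658.6722
Avg = 658.6722 + 266.6257 = 925.2979

925.2979 units


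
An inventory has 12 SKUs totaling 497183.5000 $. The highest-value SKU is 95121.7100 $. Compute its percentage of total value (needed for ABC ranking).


Top item = 95121.7100
Total = 497183.5000
Percentage = 95121.7100 / 497183.5000 * 100 = 19.1321

19.1321%


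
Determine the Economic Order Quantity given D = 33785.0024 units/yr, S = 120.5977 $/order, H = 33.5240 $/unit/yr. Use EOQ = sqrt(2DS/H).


2*D*S = 2 * 33785.0024 * 120.5977 = 8148787.1679
2*D*S/H = 243073.2361
EOQ = sqrt(243073.2361) = 493.0246

493.0246 units


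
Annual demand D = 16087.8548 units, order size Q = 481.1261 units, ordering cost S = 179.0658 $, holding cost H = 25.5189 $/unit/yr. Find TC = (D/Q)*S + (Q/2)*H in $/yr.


Ordering cost = D*S/Q = 5987.5874
Holding cost = Q*H/2 = 6138.9044
TC = 5987.5874 + 6138.9044 = 12126.4918

12126.4918 $/yr


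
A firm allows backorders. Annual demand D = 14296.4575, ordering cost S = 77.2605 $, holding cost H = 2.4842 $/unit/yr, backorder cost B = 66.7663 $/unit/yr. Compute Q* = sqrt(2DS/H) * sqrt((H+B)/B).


sqrt(2DS/H) = 943.0065
sqrt((H+B)/B) = 1.0184
Q* = 943.0065 * 1.0184 = 960.3897

960.3897 units


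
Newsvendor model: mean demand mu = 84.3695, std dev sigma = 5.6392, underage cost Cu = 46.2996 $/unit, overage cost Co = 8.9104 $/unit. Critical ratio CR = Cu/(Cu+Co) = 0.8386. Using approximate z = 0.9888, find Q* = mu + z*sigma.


CR = Cu/(Cu+Co) = 46.2996/(46.2996+8.9104) = 0.8386
z = 0.9888
Q* = 84.3695 + 0.9888 * 5.6392 = 89.9455

89.9455 units


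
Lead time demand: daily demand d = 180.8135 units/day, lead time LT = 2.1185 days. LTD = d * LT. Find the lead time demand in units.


LTD = 180.8135 * 2.1185 = 383.0534

383.0534 units


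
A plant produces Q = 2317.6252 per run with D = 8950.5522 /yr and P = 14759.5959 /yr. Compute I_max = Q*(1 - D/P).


D/P = 0.6064
1 - D/P = 0.3936
I_max = 2317.6252 * 0.3936 = 912.1650

912.1650 units


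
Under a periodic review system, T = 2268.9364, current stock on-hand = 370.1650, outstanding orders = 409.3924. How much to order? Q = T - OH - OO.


Inventory position = OH + OO = 370.1650 + 409.3924 = 779.5574
Q = 2268.9364 - 779.5574 = 1489.3790

1489.3790 units


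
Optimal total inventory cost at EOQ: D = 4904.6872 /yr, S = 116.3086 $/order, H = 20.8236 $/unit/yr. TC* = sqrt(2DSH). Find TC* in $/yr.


2*D*S*H = 23757949.3341
TC* = sqrt(23757949.3341) = 4874.2127

4874.2127 $/yr


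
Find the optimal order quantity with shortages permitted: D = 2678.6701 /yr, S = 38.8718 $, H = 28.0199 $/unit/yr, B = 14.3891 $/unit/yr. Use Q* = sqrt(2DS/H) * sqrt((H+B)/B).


sqrt(2DS/H) = 86.2102
sqrt((H+B)/B) = 1.7168
Q* = 86.2102 * 1.7168 = 148.0031

148.0031 units


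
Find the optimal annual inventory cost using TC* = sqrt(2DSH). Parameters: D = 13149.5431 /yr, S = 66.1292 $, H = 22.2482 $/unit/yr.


2*D*S*H = 38692679.6202
TC* = sqrt(38692679.6202) = 6220.3440

6220.3440 $/yr


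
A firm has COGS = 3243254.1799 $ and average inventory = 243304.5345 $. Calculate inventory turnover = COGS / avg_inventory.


Turnover = 3243254.1799 / 243304.5345 = 13.3300

13.3300


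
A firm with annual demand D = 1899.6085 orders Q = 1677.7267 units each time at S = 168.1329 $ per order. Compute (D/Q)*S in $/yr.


Number of orders = D/Q = 1.1323
Cost = 1.1323 * 168.1329 = 190.3687

190.3687 $/yr


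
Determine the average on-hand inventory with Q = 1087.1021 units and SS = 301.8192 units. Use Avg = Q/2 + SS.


Q/2 = 543.5511
Avg = 543.5511 + 301.8192 = 845.3703

845.3703 units


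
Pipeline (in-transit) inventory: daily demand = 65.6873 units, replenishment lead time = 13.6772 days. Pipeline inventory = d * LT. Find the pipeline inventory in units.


Pipeline = 65.6873 * 13.6772 = 898.4183

898.4183 units


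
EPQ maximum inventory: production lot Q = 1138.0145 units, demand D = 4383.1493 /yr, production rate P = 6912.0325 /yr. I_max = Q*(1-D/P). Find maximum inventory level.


D/P = 0.6341
1 - D/P = 0.3659
I_max = 1138.0145 * 0.3659 = 416.3617

416.3617 units


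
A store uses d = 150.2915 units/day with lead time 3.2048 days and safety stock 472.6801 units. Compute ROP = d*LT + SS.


d*LT = 150.2915 * 3.2048 = 481.6542
ROP = 481.6542 + 472.6801 = 954.3343

954.3343 units


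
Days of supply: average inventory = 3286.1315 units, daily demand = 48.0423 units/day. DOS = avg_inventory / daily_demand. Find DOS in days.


DOS = 3286.1315 / 48.0423 = 68.4008

68.4008 days


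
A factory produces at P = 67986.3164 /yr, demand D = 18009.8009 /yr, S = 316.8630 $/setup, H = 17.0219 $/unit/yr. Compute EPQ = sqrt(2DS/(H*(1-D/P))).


1 - D/P = 1 - 0.2649 = 0.7351
H*(1-D/P) = 12.5127
2DS = 11413279.0852
EPQ = sqrt(912132.5219) = 955.0563

955.0563 units


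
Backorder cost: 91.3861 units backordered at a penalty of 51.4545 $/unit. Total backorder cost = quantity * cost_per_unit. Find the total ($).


Total = 91.3861 * 51.4545 = 4702.2261

4702.2261 $


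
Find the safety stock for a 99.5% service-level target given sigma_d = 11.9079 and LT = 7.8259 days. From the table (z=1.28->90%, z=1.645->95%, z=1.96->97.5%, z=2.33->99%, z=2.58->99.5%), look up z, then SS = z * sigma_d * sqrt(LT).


From the table, SL = 99.5% corresponds to z = 2.58
sqrt(LT) = sqrt(7.8259) = 2.7975
SS = 2.58 * 11.9079 * 2.7975 = 85.9453

85.9453 units


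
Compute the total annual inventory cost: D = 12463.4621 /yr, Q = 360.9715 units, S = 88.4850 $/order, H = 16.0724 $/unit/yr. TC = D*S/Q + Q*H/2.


Ordering cost = D*S/Q = 3055.1704
Holding cost = Q*H/2 = 2900.8392
TC = 3055.1704 + 2900.8392 = 5956.0096

5956.0096 $/yr


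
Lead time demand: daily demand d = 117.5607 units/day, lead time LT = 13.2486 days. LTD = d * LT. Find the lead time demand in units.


LTD = 117.5607 * 13.2486 = 1557.5147

1557.5147 units


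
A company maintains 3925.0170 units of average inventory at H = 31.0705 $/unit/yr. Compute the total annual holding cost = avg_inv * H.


Cost = 3925.0170 * 31.0705 = 121952.2407

121952.2407 $/yr


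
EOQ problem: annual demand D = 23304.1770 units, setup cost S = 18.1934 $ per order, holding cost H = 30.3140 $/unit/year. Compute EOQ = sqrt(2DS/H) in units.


2*D*S = 2 * 23304.1770 * 18.1934 = 847964.4277
2*D*S/H = 27972.7000
EOQ = sqrt(27972.7000) = 167.2504

167.2504 units


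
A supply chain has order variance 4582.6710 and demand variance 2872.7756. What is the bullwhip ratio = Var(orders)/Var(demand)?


BW = 4582.6710 / 2872.7756 = 1.5952

1.5952


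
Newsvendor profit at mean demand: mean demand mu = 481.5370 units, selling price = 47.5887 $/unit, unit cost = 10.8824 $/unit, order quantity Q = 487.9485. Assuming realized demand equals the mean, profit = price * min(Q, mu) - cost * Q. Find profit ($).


Sales at mu = min(487.9485, 481.5370) = 481.5370
Revenue = 47.5887 * 481.5370 = 22915.7198
Total cost = 10.8824 * 487.9485 = 5310.0508
Profit = 22915.7198 - 5310.0508 = 17605.6691

17605.6691 $


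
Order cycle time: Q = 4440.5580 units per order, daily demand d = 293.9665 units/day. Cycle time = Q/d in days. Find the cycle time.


Cycle = 4440.5580 / 293.9665 = 15.1057

15.1057 days


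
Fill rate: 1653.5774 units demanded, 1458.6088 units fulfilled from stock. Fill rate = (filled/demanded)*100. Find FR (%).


FR = 1458.6088 / 1653.5774 * 100 = 88.2093

88.2093%


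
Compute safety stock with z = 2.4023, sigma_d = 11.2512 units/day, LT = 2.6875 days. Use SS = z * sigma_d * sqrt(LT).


sqrt(LT) = sqrt(2.6875) = 1.6394
SS = 2.4023 * 11.2512 * 1.6394 = 44.3099

44.3099 units


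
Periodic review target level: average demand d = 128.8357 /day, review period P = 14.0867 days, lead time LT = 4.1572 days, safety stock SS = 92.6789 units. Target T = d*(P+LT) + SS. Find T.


P + LT = 18.2439
d*(P+LT) = 128.8357 * 18.2439 = 2350.4656
T = 2350.4656 + 92.6789 = 2443.1445

2443.1445 units


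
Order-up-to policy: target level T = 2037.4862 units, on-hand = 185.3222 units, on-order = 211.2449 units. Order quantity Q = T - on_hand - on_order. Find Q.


Inventory position = OH + OO = 185.3222 + 211.2449 = 396.5671
Q = 2037.4862 - 396.5671 = 1640.9191

1640.9191 units


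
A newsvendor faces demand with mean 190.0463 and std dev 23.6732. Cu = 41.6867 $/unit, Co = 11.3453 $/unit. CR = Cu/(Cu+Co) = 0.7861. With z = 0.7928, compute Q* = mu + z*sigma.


CR = Cu/(Cu+Co) = 41.6867/(41.6867+11.3453) = 0.7861
z = 0.7928
Q* = 190.0463 + 0.7928 * 23.6732 = 208.8144

208.8144 units


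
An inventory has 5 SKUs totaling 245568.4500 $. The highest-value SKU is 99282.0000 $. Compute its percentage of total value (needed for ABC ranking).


Top item = 99282.0000
Total = 245568.4500
Percentage = 99282.0000 / 245568.4500 * 100 = 40.4295

40.4295%


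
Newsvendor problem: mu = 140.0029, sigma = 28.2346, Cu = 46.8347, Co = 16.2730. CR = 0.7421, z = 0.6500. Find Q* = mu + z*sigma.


CR = Cu/(Cu+Co) = 46.8347/(46.8347+16.2730) = 0.7421
z = 0.6500
Q* = 140.0029 + 0.6500 * 28.2346 = 158.3554

158.3554 units


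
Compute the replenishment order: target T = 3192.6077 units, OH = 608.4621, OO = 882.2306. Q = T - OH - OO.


Inventory position = OH + OO = 608.4621 + 882.2306 = 1490.6927
Q = 3192.6077 - 1490.6927 = 1701.9150

1701.9150 units


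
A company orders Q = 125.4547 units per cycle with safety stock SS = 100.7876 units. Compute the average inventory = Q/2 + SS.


Q/2 = 62.7274
Avg = 62.7274 + 100.7876 = 163.5149

163.5149 units


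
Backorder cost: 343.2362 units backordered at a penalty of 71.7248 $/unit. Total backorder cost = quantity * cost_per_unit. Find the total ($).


Total = 343.2362 * 71.7248 = 24618.5478

24618.5478 $


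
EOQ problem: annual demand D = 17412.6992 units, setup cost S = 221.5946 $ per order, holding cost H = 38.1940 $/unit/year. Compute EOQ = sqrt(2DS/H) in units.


2*D*S = 2 * 17412.6992 * 221.5946 = 7717120.2283
2*D*S/H = 202050.5898
EOQ = sqrt(202050.5898) = 449.5004

449.5004 units


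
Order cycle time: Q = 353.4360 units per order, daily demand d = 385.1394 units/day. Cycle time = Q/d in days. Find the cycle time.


Cycle = 353.4360 / 385.1394 = 0.9177

0.9177 days


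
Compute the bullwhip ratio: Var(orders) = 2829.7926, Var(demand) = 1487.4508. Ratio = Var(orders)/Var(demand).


BW = 2829.7926 / 1487.4508 = 1.9024

1.9024


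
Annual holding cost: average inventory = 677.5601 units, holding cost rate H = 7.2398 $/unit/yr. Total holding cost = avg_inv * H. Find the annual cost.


Cost = 677.5601 * 7.2398 = 4905.3996

4905.3996 $/yr


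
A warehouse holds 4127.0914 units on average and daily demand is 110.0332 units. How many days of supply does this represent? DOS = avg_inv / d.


DOS = 4127.0914 / 110.0332 = 37.5077

37.5077 days


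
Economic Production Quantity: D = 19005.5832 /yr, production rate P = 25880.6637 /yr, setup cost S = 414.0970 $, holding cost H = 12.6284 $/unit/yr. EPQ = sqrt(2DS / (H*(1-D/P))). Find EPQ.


1 - D/P = 1 - 0.7344 = 0.2656
H*(1-D/P) = 3.3547
2DS = 15740309.9727
EPQ = sqrt(4692049.3671) = 2166.1139

2166.1139 units


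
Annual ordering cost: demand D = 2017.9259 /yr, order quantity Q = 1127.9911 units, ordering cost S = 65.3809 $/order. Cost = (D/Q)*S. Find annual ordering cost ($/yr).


Number of orders = D/Q = 1.7890
Cost = 1.7890 * 65.3809 = 116.9635

116.9635 $/yr


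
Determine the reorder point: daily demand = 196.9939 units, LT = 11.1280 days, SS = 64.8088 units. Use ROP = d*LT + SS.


d*LT = 196.9939 * 11.1280 = 2192.1481
ROP = 2192.1481 + 64.8088 = 2256.9569

2256.9569 units


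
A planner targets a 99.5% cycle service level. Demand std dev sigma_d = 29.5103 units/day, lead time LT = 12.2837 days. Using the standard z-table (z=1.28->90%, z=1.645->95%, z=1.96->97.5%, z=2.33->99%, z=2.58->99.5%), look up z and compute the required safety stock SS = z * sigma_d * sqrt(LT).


From the table, SL = 99.5% corresponds to z = 2.58
sqrt(LT) = sqrt(12.2837) = 3.5048
SS = 2.58 * 29.5103 * 3.5048 = 266.8443

266.8443 units


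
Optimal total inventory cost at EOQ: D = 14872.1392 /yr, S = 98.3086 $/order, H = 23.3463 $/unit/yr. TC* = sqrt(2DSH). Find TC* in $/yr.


2*D*S*H = 68267344.6435
TC* = sqrt(68267344.6435) = 8262.4055

8262.4055 $/yr


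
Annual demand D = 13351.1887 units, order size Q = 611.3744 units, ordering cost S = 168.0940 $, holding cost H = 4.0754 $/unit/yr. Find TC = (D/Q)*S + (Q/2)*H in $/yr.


Ordering cost = D*S/Q = 3670.8353
Holding cost = Q*H/2 = 1245.7976
TC = 3670.8353 + 1245.7976 = 4916.6329

4916.6329 $/yr


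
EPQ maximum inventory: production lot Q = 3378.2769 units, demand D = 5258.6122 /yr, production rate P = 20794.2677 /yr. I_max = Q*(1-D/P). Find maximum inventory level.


D/P = 0.2529
1 - D/P = 0.7471
I_max = 3378.2769 * 0.7471 = 2523.9526

2523.9526 units


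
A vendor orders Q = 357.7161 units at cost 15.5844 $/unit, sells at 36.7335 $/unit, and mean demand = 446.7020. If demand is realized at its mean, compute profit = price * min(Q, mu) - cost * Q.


Sales at mu = min(357.7161, 446.7020) = 357.7161
Revenue = 36.7335 * 357.7161 = 13140.1644
Total cost = 15.5844 * 357.7161 = 5574.7908
Profit = 13140.1644 - 5574.7908 = 7565.3736

7565.3736 $


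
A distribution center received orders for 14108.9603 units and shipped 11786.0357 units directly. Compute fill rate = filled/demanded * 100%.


FR = 11786.0357 / 14108.9603 * 100 = 83.5358

83.5358%


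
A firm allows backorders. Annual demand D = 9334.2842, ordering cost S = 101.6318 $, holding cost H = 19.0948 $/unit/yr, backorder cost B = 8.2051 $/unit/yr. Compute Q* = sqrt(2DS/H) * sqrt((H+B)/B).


sqrt(2DS/H) = 315.2193
sqrt((H+B)/B) = 1.8241
Q* = 315.2193 * 1.8241 = 574.9782

574.9782 units


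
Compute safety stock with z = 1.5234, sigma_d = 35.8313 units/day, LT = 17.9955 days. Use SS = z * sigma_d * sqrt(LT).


sqrt(LT) = sqrt(17.9955) = 4.2421
SS = 1.5234 * 35.8313 * 4.2421 = 231.5573

231.5573 units


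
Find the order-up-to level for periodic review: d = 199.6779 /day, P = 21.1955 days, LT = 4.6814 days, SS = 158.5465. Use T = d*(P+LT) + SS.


P + LT = 25.8769
d*(P+LT) = 199.6779 * 25.8769 = 5167.0451
T = 5167.0451 + 158.5465 = 5325.5916

5325.5916 units


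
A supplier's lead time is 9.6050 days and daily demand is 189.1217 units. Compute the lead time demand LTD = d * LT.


LTD = 189.1217 * 9.6050 = 1816.5139

1816.5139 units


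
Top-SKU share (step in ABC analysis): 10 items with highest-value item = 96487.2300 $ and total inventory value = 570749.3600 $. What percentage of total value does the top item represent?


Top item = 96487.2300
Total = 570749.3600
Percentage = 96487.2300 / 570749.3600 * 100 = 16.9054

16.9054%


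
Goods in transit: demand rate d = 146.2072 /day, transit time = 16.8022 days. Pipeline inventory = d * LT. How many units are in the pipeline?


Pipeline = 146.2072 * 16.8022 = 2456.6026

2456.6026 units


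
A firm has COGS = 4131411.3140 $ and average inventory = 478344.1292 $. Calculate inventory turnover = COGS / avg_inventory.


Turnover = 4131411.3140 / 478344.1292 = 8.6369

8.6369
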